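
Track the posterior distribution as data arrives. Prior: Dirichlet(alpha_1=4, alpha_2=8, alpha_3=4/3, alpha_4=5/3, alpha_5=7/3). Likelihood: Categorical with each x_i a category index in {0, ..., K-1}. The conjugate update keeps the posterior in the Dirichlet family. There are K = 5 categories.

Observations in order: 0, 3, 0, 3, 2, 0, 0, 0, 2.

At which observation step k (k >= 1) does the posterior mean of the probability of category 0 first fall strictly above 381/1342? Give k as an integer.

obs 1: x=0 → posterior Dirichlet(5, 8, 4/3, 5/3, 7/3)
obs 2: x=3 → posterior Dirichlet(5, 8, 4/3, 8/3, 7/3)
obs 3: x=0 → posterior Dirichlet(6, 8, 4/3, 8/3, 7/3)
obs 4: x=3 → posterior Dirichlet(6, 8, 4/3, 11/3, 7/3)
obs 5: x=2 → posterior Dirichlet(6, 8, 7/3, 11/3, 7/3)
obs 6: x=0 → posterior Dirichlet(7, 8, 7/3, 11/3, 7/3)
obs 7: x=0 → posterior Dirichlet(8, 8, 7/3, 11/3, 7/3)
obs 8: x=0 → posterior Dirichlet(9, 8, 7/3, 11/3, 7/3)
obs 9: x=2 → posterior Dirichlet(9, 8, 10/3, 11/3, 7/3)

k = 3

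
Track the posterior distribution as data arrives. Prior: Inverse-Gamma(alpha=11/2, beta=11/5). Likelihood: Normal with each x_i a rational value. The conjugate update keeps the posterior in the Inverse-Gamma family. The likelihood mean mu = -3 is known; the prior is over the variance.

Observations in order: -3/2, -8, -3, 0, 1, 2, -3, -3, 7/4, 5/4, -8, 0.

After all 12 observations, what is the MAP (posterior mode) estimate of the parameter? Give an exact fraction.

6251/1000

obs 1: x=-3/2 → posterior Inverse-Gamma(6, 133/40)
obs 2: x=-8 → posterior Inverse-Gamma(13/2, 633/40)
obs 3: x=-3 → posterior Inverse-Gamma(7, 633/40)
obs 4: x=0 → posterior Inverse-Gamma(15/2, 813/40)
obs 5: x=1 → posterior Inverse-Gamma(8, 1133/40)
obs 6: x=2 → posterior Inverse-Gamma(17/2, 1633/40)
obs 7: x=-3 → posterior Inverse-Gamma(9, 1633/40)
obs 8: x=-3 → posterior Inverse-Gamma(19/2, 1633/40)
obs 9: x=7/4 → posterior Inverse-Gamma(10, 8337/160)
obs 10: x=5/4 → posterior Inverse-Gamma(21/2, 4891/80)
obs 11: x=-8 → posterior Inverse-Gamma(11, 5891/80)
obs 12: x=0 → posterior Inverse-Gamma(23/2, 6251/80)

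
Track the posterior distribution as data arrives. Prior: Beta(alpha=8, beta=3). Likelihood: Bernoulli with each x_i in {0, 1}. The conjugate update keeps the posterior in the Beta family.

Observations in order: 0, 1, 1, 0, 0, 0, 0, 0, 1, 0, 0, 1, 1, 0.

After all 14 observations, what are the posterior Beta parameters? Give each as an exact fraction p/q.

alpha=13, beta=12

obs 1: x=0 → posterior Beta(8, 4)
obs 2: x=1 → posterior Beta(9, 4)
obs 3: x=1 → posterior Beta(10, 4)
obs 4: x=0 → posterior Beta(10, 5)
obs 5: x=0 → posterior Beta(10, 6)
obs 6: x=0 → posterior Beta(10, 7)
obs 7: x=0 → posterior Beta(10, 8)
obs 8: x=0 → posterior Beta(10, 9)
obs 9: x=1 → posterior Beta(11, 9)
obs 10: x=0 → posterior Beta(11, 10)
obs 11: x=0 → posterior Beta(11, 11)
obs 12: x=1 → posterior Beta(12, 11)
obs 13: x=1 → posterior Beta(13, 11)
obs 14: x=0 → posterior Beta(13, 12)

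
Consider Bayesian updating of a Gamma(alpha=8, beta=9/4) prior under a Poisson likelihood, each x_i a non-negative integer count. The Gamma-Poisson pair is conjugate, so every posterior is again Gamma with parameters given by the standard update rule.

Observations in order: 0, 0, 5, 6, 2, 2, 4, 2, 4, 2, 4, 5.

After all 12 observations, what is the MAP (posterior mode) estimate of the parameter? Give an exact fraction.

obs 1: x=0 → posterior Gamma(8, 13/4)
obs 2: x=0 → posterior Gamma(8, 17/4)
obs 3: x=5 → posterior Gamma(13, 21/4)
obs 4: x=6 → posterior Gamma(19, 25/4)
obs 5: x=2 → posterior Gamma(21, 29/4)
obs 6: x=2 → posterior Gamma(23, 33/4)
obs 7: x=4 → posterior Gamma(27, 37/4)
obs 8: x=2 → posterior Gamma(29, 41/4)
obs 9: x=4 → posterior Gamma(33, 45/4)
obs 10: x=2 → posterior Gamma(35, 49/4)
obs 11: x=4 → posterior Gamma(39, 53/4)
obs 12: x=5 → posterior Gamma(44, 57/4)

172/57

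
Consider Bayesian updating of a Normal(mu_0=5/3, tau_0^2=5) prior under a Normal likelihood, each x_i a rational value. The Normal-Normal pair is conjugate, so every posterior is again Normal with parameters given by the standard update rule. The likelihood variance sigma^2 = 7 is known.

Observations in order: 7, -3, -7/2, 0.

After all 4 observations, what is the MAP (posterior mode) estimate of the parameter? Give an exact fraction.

obs 1: x=7 → posterior Normal(35/9, 35/12)
obs 2: x=-3 → posterior Normal(95/51, 35/17)
obs 3: x=-7/2 → posterior Normal(85/132, 35/22)
obs 4: x=0 → posterior Normal(85/162, 35/27)

85/162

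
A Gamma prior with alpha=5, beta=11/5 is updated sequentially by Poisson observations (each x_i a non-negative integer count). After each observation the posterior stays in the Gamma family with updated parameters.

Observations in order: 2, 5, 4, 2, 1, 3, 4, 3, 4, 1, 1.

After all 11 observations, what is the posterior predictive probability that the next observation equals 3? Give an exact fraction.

4692116382789700803670024169210733639572420437064979345455909437440000/22274976335586297219782100611792818592927877841697473964134447363545361

obs 1: x=2 → posterior Gamma(7, 16/5)
obs 2: x=5 → posterior Gamma(12, 21/5)
obs 3: x=4 → posterior Gamma(16, 26/5)
obs 4: x=2 → posterior Gamma(18, 31/5)
obs 5: x=1 → posterior Gamma(19, 36/5)
obs 6: x=3 → posterior Gamma(22, 41/5)
obs 7: x=4 → posterior Gamma(26, 46/5)
obs 8: x=3 → posterior Gamma(29, 51/5)
obs 9: x=4 → posterior Gamma(33, 56/5)
obs 10: x=1 → posterior Gamma(34, 61/5)
obs 11: x=1 → posterior Gamma(35, 66/5)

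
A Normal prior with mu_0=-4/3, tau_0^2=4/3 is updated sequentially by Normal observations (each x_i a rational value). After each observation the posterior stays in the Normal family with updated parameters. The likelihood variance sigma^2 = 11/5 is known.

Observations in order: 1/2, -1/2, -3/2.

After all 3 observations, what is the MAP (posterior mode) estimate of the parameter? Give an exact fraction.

obs 1: x=1/2 → posterior Normal(-34/53, 44/53)
obs 2: x=-1/2 → posterior Normal(-44/73, 44/73)
obs 3: x=-3/2 → posterior Normal(-74/93, 44/93)

-74/93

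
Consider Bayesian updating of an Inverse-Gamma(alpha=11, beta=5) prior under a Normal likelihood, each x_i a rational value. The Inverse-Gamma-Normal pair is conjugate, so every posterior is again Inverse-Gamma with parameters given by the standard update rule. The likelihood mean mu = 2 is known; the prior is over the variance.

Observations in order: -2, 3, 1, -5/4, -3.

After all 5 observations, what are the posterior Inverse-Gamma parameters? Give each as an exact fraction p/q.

alpha=27/2, beta=1017/32

obs 1: x=-2 → posterior Inverse-Gamma(23/2, 13)
obs 2: x=3 → posterior Inverse-Gamma(12, 27/2)
obs 3: x=1 → posterior Inverse-Gamma(25/2, 14)
obs 4: x=-5/4 → posterior Inverse-Gamma(13, 617/32)
obs 5: x=-3 → posterior Inverse-Gamma(27/2, 1017/32)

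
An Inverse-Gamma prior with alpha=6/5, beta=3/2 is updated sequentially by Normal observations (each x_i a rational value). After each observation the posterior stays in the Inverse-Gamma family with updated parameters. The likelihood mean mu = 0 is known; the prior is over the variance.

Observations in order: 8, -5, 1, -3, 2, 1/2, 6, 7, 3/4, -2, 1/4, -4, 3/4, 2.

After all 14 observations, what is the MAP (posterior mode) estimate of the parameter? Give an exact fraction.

obs 1: x=8 → posterior Inverse-Gamma(17/10, 67/2)
obs 2: x=-5 → posterior Inverse-Gamma(11/5, 46)
obs 3: x=1 → posterior Inverse-Gamma(27/10, 93/2)
obs 4: x=-3 → posterior Inverse-Gamma(16/5, 51)
obs 5: x=2 → posterior Inverse-Gamma(37/10, 53)
obs 6: x=1/2 → posterior Inverse-Gamma(21/5, 425/8)
obs 7: x=6 → posterior Inverse-Gamma(47/10, 569/8)
obs 8: x=7 → posterior Inverse-Gamma(26/5, 765/8)
obs 9: x=3/4 → posterior Inverse-Gamma(57/10, 3069/32)
obs 10: x=-2 → posterior Inverse-Gamma(31/5, 3133/32)
obs 11: x=1/4 → posterior Inverse-Gamma(67/10, 1567/16)
obs 12: x=-4 → posterior Inverse-Gamma(36/5, 1695/16)
obs 13: x=3/4 → posterior Inverse-Gamma(77/10, 3399/32)
obs 14: x=2 → posterior Inverse-Gamma(41/5, 3463/32)

17315/1472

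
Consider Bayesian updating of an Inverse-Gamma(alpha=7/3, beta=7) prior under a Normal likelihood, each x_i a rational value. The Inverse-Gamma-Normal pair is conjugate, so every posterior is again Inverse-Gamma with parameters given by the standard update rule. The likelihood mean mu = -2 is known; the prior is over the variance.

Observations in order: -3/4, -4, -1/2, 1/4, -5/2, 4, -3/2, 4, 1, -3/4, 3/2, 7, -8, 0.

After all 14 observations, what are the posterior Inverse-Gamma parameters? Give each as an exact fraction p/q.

obs 1: x=-3/4 → posterior Inverse-Gamma(17/6, 249/32)
obs 2: x=-4 → posterior Inverse-Gamma(10/3, 313/32)
obs 3: x=-1/2 → posterior Inverse-Gamma(23/6, 349/32)
obs 4: x=1/4 → posterior Inverse-Gamma(13/3, 215/16)
obs 5: x=-5/2 → posterior Inverse-Gamma(29/6, 217/16)
obs 6: x=4 → posterior Inverse-Gamma(16/3, 505/16)
obs 7: x=-3/2 → posterior Inverse-Gamma(35/6, 507/16)
obs 8: x=4 → posterior Inverse-Gamma(19/3, 795/16)
obs 9: x=1 → posterior Inverse-Gamma(41/6, 867/16)
obs 10: x=-3/4 → posterior Inverse-Gamma(22/3, 1759/32)
obs 11: x=3/2 → posterior Inverse-Gamma(47/6, 1955/32)
obs 12: x=7 → posterior Inverse-Gamma(25/3, 3251/32)
obs 13: x=-8 → posterior Inverse-Gamma(53/6, 3827/32)
obs 14: x=0 → posterior Inverse-Gamma(28/3, 3891/32)

alpha=28/3, beta=3891/32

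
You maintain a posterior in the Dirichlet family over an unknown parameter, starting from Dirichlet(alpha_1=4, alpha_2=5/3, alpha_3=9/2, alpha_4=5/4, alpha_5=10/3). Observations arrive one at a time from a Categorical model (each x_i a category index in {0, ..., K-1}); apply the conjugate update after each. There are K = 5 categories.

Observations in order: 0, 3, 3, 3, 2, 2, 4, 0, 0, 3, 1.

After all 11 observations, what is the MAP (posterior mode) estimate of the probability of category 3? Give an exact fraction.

obs 1: x=0 → posterior Dirichlet(5, 5/3, 9/2, 5/4, 10/3)
obs 2: x=3 → posterior Dirichlet(5, 5/3, 9/2, 9/4, 10/3)
obs 3: x=3 → posterior Dirichlet(5, 5/3, 9/2, 13/4, 10/3)
obs 4: x=3 → posterior Dirichlet(5, 5/3, 9/2, 17/4, 10/3)
obs 5: x=2 → posterior Dirichlet(5, 5/3, 11/2, 17/4, 10/3)
obs 6: x=2 → posterior Dirichlet(5, 5/3, 13/2, 17/4, 10/3)
obs 7: x=4 → posterior Dirichlet(5, 5/3, 13/2, 17/4, 13/3)
obs 8: x=0 → posterior Dirichlet(6, 5/3, 13/2, 17/4, 13/3)
obs 9: x=0 → posterior Dirichlet(7, 5/3, 13/2, 17/4, 13/3)
obs 10: x=3 → posterior Dirichlet(7, 5/3, 13/2, 21/4, 13/3)
obs 11: x=1 → posterior Dirichlet(7, 8/3, 13/2, 21/4, 13/3)

17/83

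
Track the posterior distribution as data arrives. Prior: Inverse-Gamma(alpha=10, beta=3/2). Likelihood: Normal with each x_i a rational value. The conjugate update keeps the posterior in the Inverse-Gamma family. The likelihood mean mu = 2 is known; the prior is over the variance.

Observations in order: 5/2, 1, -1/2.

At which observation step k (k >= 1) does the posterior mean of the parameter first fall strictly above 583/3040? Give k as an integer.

k = 2

obs 1: x=5/2 → posterior Inverse-Gamma(21/2, 13/8)
obs 2: x=1 → posterior Inverse-Gamma(11, 17/8)
obs 3: x=-1/2 → posterior Inverse-Gamma(23/2, 21/4)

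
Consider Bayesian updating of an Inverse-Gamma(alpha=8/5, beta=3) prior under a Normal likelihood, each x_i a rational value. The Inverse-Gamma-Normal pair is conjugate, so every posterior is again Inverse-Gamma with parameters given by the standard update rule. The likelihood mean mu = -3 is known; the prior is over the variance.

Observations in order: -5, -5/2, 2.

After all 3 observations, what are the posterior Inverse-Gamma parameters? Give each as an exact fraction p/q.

obs 1: x=-5 → posterior Inverse-Gamma(21/10, 5)
obs 2: x=-5/2 → posterior Inverse-Gamma(13/5, 41/8)
obs 3: x=2 → posterior Inverse-Gamma(31/10, 141/8)

alpha=31/10, beta=141/8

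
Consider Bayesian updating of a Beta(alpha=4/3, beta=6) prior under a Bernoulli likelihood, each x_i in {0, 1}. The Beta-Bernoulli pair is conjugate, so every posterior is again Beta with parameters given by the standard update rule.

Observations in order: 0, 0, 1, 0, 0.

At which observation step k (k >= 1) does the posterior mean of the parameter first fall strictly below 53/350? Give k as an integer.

obs 1: x=0 → posterior Beta(4/3, 7)
obs 2: x=0 → posterior Beta(4/3, 8)
obs 3: x=1 → posterior Beta(7/3, 8)
obs 4: x=0 → posterior Beta(7/3, 9)
obs 5: x=0 → posterior Beta(7/3, 10)

k = 2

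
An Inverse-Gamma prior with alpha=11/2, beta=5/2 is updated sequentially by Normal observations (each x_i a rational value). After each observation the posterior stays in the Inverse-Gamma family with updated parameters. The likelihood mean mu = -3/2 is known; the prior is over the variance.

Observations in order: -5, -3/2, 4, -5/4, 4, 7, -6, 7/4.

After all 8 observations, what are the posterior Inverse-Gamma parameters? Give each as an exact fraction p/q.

alpha=19/2, beta=1447/16

obs 1: x=-5 → posterior Inverse-Gamma(6, 69/8)
obs 2: x=-3/2 → posterior Inverse-Gamma(13/2, 69/8)
obs 3: x=4 → posterior Inverse-Gamma(7, 95/4)
obs 4: x=-5/4 → posterior Inverse-Gamma(15/2, 761/32)
obs 5: x=4 → posterior Inverse-Gamma(8, 1245/32)
obs 6: x=7 → posterior Inverse-Gamma(17/2, 2401/32)
obs 7: x=-6 → posterior Inverse-Gamma(9, 2725/32)
obs 8: x=7/4 → posterior Inverse-Gamma(19/2, 1447/16)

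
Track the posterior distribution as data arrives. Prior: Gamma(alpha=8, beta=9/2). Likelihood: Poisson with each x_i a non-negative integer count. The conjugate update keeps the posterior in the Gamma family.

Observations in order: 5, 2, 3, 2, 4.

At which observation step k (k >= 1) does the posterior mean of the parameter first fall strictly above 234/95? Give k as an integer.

obs 1: x=5 → posterior Gamma(13, 11/2)
obs 2: x=2 → posterior Gamma(15, 13/2)
obs 3: x=3 → posterior Gamma(18, 15/2)
obs 4: x=2 → posterior Gamma(20, 17/2)
obs 5: x=4 → posterior Gamma(24, 19/2)

k = 5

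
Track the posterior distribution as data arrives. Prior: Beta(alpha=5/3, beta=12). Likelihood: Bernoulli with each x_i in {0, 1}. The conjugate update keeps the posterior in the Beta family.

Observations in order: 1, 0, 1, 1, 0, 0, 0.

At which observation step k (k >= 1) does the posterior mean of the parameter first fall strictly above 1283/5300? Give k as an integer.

k = 4

obs 1: x=1 → posterior Beta(8/3, 12)
obs 2: x=0 → posterior Beta(8/3, 13)
obs 3: x=1 → posterior Beta(11/3, 13)
obs 4: x=1 → posterior Beta(14/3, 13)
obs 5: x=0 → posterior Beta(14/3, 14)
obs 6: x=0 → posterior Beta(14/3, 15)
obs 7: x=0 → posterior Beta(14/3, 16)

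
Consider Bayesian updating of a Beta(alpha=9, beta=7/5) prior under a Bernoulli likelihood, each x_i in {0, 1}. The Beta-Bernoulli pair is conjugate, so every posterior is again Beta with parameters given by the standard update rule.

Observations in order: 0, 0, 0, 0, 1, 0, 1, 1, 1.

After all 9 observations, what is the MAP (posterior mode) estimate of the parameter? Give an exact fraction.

obs 1: x=0 → posterior Beta(9, 12/5)
obs 2: x=0 → posterior Beta(9, 17/5)
obs 3: x=0 → posterior Beta(9, 22/5)
obs 4: x=0 → posterior Beta(9, 27/5)
obs 5: x=1 → posterior Beta(10, 27/5)
obs 6: x=0 → posterior Beta(10, 32/5)
obs 7: x=1 → posterior Beta(11, 32/5)
obs 8: x=1 → posterior Beta(12, 32/5)
obs 9: x=1 → posterior Beta(13, 32/5)

20/29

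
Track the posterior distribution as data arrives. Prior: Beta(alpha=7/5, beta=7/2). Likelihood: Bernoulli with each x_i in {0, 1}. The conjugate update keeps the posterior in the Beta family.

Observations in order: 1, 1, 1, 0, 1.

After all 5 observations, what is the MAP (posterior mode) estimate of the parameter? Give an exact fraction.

44/79

obs 1: x=1 → posterior Beta(12/5, 7/2)
obs 2: x=1 → posterior Beta(17/5, 7/2)
obs 3: x=1 → posterior Beta(22/5, 7/2)
obs 4: x=0 → posterior Beta(22/5, 9/2)
obs 5: x=1 → posterior Beta(27/5, 9/2)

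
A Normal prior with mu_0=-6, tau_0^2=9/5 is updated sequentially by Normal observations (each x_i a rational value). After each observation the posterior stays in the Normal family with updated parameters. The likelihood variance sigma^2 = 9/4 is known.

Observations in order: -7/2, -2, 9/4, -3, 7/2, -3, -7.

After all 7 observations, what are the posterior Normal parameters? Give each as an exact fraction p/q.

obs 1: x=-7/2 → posterior Normal(-44/9, 1)
obs 2: x=-2 → posterior Normal(-4, 9/13)
obs 3: x=9/4 → posterior Normal(-43/17, 9/17)
obs 4: x=-3 → posterior Normal(-55/21, 3/7)
obs 5: x=7/2 → posterior Normal(-41/25, 9/25)
obs 6: x=-3 → posterior Normal(-53/29, 9/29)
obs 7: x=-7 → posterior Normal(-27/11, 3/11)

mu_0=-27/11, tau_0^2=3/11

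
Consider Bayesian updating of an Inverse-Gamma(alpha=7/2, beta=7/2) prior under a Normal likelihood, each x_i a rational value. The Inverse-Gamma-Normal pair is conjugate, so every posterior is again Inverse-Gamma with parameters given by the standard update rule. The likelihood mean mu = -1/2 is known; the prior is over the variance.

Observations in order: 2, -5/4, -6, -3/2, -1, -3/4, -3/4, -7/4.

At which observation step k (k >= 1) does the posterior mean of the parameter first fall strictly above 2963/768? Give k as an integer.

obs 1: x=2 → posterior Inverse-Gamma(4, 53/8)
obs 2: x=-5/4 → posterior Inverse-Gamma(9/2, 221/32)
obs 3: x=-6 → posterior Inverse-Gamma(5, 705/32)
obs 4: x=-3/2 → posterior Inverse-Gamma(11/2, 721/32)
obs 5: x=-1 → posterior Inverse-Gamma(6, 725/32)
obs 6: x=-3/4 → posterior Inverse-Gamma(13/2, 363/16)
obs 7: x=-3/4 → posterior Inverse-Gamma(7, 727/32)
obs 8: x=-7/4 → posterior Inverse-Gamma(15/2, 47/2)

k = 3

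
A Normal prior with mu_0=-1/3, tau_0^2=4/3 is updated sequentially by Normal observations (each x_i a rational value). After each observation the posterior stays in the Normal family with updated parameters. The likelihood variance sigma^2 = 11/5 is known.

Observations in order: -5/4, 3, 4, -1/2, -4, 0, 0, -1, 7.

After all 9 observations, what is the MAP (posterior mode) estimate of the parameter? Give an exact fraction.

134/213

obs 1: x=-5/4 → posterior Normal(-36/53, 44/53)
obs 2: x=3 → posterior Normal(24/73, 44/73)
obs 3: x=4 → posterior Normal(104/93, 44/93)
obs 4: x=-1/2 → posterior Normal(94/113, 44/113)
obs 5: x=-4 → posterior Normal(2/19, 44/133)
obs 6: x=0 → posterior Normal(14/153, 44/153)
obs 7: x=0 → posterior Normal(14/173, 44/173)
obs 8: x=-1 → posterior Normal(-6/193, 44/193)
obs 9: x=7 → posterior Normal(134/213, 44/213)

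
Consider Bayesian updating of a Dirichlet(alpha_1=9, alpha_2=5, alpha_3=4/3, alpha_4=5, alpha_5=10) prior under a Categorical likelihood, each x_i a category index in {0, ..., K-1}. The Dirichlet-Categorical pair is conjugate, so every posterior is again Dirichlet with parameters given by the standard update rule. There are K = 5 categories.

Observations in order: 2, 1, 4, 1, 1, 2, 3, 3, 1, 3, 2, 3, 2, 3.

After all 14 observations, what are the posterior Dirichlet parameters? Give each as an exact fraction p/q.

obs 1: x=2 → posterior Dirichlet(9, 5, 7/3, 5, 10)
obs 2: x=1 → posterior Dirichlet(9, 6, 7/3, 5, 10)
obs 3: x=4 → posterior Dirichlet(9, 6, 7/3, 5, 11)
obs 4: x=1 → posterior Dirichlet(9, 7, 7/3, 5, 11)
obs 5: x=1 → posterior Dirichlet(9, 8, 7/3, 5, 11)
obs 6: x=2 → posterior Dirichlet(9, 8, 10/3, 5, 11)
obs 7: x=3 → posterior Dirichlet(9, 8, 10/3, 6, 11)
obs 8: x=3 → posterior Dirichlet(9, 8, 10/3, 7, 11)
obs 9: x=1 → posterior Dirichlet(9, 9, 10/3, 7, 11)
obs 10: x=3 → posterior Dirichlet(9, 9, 10/3, 8, 11)
obs 11: x=2 → posterior Dirichlet(9, 9, 13/3, 8, 11)
obs 12: x=3 → posterior Dirichlet(9, 9, 13/3, 9, 11)
obs 13: x=2 → posterior Dirichlet(9, 9, 16/3, 9, 11)
obs 14: x=3 → posterior Dirichlet(9, 9, 16/3, 10, 11)

alpha_1=9, alpha_2=9, alpha_3=16/3, alpha_4=10, alpha_5=11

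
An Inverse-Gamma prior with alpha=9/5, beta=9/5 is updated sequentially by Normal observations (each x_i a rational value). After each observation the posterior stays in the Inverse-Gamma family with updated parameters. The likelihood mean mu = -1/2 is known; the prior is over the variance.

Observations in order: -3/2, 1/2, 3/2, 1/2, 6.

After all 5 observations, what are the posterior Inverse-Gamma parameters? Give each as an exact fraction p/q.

alpha=43/10, beta=1057/40

obs 1: x=-3/2 → posterior Inverse-Gamma(23/10, 23/10)
obs 2: x=1/2 → posterior Inverse-Gamma(14/5, 14/5)
obs 3: x=3/2 → posterior Inverse-Gamma(33/10, 24/5)
obs 4: x=1/2 → posterior Inverse-Gamma(19/5, 53/10)
obs 5: x=6 → posterior Inverse-Gamma(43/10, 1057/40)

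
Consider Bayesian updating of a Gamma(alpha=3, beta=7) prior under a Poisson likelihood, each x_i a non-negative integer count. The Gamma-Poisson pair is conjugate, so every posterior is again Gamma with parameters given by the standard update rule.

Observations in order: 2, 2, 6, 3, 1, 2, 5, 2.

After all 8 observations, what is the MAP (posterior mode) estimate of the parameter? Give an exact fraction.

obs 1: x=2 → posterior Gamma(5, 8)
obs 2: x=2 → posterior Gamma(7, 9)
obs 3: x=6 → posterior Gamma(13, 10)
obs 4: x=3 → posterior Gamma(16, 11)
obs 5: x=1 → posterior Gamma(17, 12)
obs 6: x=2 → posterior Gamma(19, 13)
obs 7: x=5 → posterior Gamma(24, 14)
obs 8: x=2 → posterior Gamma(26, 15)

5/3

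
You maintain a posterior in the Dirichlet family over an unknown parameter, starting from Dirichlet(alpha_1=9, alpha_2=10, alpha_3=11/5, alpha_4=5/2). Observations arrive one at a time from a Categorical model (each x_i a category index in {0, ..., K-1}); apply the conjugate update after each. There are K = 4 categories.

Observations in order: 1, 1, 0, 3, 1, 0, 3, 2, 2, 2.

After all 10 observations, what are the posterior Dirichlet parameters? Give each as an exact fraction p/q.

alpha_1=11, alpha_2=13, alpha_3=26/5, alpha_4=9/2

obs 1: x=1 → posterior Dirichlet(9, 11, 11/5, 5/2)
obs 2: x=1 → posterior Dirichlet(9, 12, 11/5, 5/2)
obs 3: x=0 → posterior Dirichlet(10, 12, 11/5, 5/2)
obs 4: x=3 → posterior Dirichlet(10, 12, 11/5, 7/2)
obs 5: x=1 → posterior Dirichlet(10, 13, 11/5, 7/2)
obs 6: x=0 → posterior Dirichlet(11, 13, 11/5, 7/2)
obs 7: x=3 → posterior Dirichlet(11, 13, 11/5, 9/2)
obs 8: x=2 → posterior Dirichlet(11, 13, 16/5, 9/2)
obs 9: x=2 → posterior Dirichlet(11, 13, 21/5, 9/2)
obs 10: x=2 → posterior Dirichlet(11, 13, 26/5, 9/2)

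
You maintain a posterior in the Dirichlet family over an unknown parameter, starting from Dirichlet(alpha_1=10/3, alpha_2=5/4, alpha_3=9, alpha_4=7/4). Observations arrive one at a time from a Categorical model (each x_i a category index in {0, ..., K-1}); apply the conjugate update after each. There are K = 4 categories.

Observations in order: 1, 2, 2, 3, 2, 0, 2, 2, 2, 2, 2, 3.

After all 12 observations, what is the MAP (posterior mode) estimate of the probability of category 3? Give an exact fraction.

obs 1: x=1 → posterior Dirichlet(10/3, 9/4, 9, 7/4)
obs 2: x=2 → posterior Dirichlet(10/3, 9/4, 10, 7/4)
obs 3: x=2 → posterior Dirichlet(10/3, 9/4, 11, 7/4)
obs 4: x=3 → posterior Dirichlet(10/3, 9/4, 11, 11/4)
obs 5: x=2 → posterior Dirichlet(10/3, 9/4, 12, 11/4)
obs 6: x=0 → posterior Dirichlet(13/3, 9/4, 12, 11/4)
obs 7: x=2 → posterior Dirichlet(13/3, 9/4, 13, 11/4)
obs 8: x=2 → posterior Dirichlet(13/3, 9/4, 14, 11/4)
obs 9: x=2 → posterior Dirichlet(13/3, 9/4, 15, 11/4)
obs 10: x=2 → posterior Dirichlet(13/3, 9/4, 16, 11/4)
obs 11: x=2 → posterior Dirichlet(13/3, 9/4, 17, 11/4)
obs 12: x=3 → posterior Dirichlet(13/3, 9/4, 17, 15/4)

33/280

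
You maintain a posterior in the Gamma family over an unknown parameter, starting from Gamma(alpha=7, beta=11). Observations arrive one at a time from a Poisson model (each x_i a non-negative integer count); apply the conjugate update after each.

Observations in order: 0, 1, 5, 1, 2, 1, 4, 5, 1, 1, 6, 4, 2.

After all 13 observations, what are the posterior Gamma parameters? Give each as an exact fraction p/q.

alpha=40, beta=24

obs 1: x=0 → posterior Gamma(7, 12)
obs 2: x=1 → posterior Gamma(8, 13)
obs 3: x=5 → posterior Gamma(13, 14)
obs 4: x=1 → posterior Gamma(14, 15)
obs 5: x=2 → posterior Gamma(16, 16)
obs 6: x=1 → posterior Gamma(17, 17)
obs 7: x=4 → posterior Gamma(21, 18)
obs 8: x=5 → posterior Gamma(26, 19)
obs 9: x=1 → posterior Gamma(27, 20)
obs 10: x=1 → posterior Gamma(28, 21)
obs 11: x=6 → posterior Gamma(34, 22)
obs 12: x=4 → posterior Gamma(38, 23)
obs 13: x=2 → posterior Gamma(40, 24)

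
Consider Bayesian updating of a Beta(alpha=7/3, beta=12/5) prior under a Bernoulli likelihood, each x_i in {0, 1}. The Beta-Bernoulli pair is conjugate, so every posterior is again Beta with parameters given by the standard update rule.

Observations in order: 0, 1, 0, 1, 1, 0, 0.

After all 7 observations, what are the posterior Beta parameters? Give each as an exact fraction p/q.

obs 1: x=0 → posterior Beta(7/3, 17/5)
obs 2: x=1 → posterior Beta(10/3, 17/5)
obs 3: x=0 → posterior Beta(10/3, 22/5)
obs 4: x=1 → posterior Beta(13/3, 22/5)
obs 5: x=1 → posterior Beta(16/3, 22/5)
obs 6: x=0 → posterior Beta(16/3, 27/5)
obs 7: x=0 → posterior Beta(16/3, 32/5)

alpha=16/3, beta=32/5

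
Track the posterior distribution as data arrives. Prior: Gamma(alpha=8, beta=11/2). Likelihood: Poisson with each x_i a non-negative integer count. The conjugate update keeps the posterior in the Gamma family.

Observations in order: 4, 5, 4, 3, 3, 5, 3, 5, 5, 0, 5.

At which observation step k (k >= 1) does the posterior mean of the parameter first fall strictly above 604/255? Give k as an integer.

k = 3

obs 1: x=4 → posterior Gamma(12, 13/2)
obs 2: x=5 → posterior Gamma(17, 15/2)
obs 3: x=4 → posterior Gamma(21, 17/2)
obs 4: x=3 → posterior Gamma(24, 19/2)
obs 5: x=3 → posterior Gamma(27, 21/2)
obs 6: x=5 → posterior Gamma(32, 23/2)
obs 7: x=3 → posterior Gamma(35, 25/2)
obs 8: x=5 → posterior Gamma(40, 27/2)
obs 9: x=5 → posterior Gamma(45, 29/2)
obs 10: x=0 → posterior Gamma(45, 31/2)
obs 11: x=5 → posterior Gamma(50, 33/2)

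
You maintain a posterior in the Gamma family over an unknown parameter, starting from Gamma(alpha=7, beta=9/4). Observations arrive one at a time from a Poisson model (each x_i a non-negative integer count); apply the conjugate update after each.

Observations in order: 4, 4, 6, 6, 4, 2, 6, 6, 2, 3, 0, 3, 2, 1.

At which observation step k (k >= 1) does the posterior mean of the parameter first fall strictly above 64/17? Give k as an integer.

k = 3

obs 1: x=4 → posterior Gamma(11, 13/4)
obs 2: x=4 → posterior Gamma(15, 17/4)
obs 3: x=6 → posterior Gamma(21, 21/4)
obs 4: x=6 → posterior Gamma(27, 25/4)
obs 5: x=4 → posterior Gamma(31, 29/4)
obs 6: x=2 → posterior Gamma(33, 33/4)
obs 7: x=6 → posterior Gamma(39, 37/4)
obs 8: x=6 → posterior Gamma(45, 41/4)
obs 9: x=2 → posterior Gamma(47, 45/4)
obs 10: x=3 → posterior Gamma(50, 49/4)
obs 11: x=0 → posterior Gamma(50, 53/4)
obs 12: x=3 → posterior Gamma(53, 57/4)
obs 13: x=2 → posterior Gamma(55, 61/4)
obs 14: x=1 → posterior Gamma(56, 65/4)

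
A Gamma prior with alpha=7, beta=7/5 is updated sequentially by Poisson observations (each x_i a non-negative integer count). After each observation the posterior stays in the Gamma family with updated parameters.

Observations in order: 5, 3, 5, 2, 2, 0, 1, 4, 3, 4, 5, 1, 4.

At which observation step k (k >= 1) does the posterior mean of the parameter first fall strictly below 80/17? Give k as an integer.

k = 2

obs 1: x=5 → posterior Gamma(12, 12/5)
obs 2: x=3 → posterior Gamma(15, 17/5)
obs 3: x=5 → posterior Gamma(20, 22/5)
obs 4: x=2 → posterior Gamma(22, 27/5)
obs 5: x=2 → posterior Gamma(24, 32/5)
obs 6: x=0 → posterior Gamma(24, 37/5)
obs 7: x=1 → posterior Gamma(25, 42/5)
obs 8: x=4 → posterior Gamma(29, 47/5)
obs 9: x=3 → posterior Gamma(32, 52/5)
obs 10: x=4 → posterior Gamma(36, 57/5)
obs 11: x=5 → posterior Gamma(41, 62/5)
obs 12: x=1 → posterior Gamma(42, 67/5)
obs 13: x=4 → posterior Gamma(46, 72/5)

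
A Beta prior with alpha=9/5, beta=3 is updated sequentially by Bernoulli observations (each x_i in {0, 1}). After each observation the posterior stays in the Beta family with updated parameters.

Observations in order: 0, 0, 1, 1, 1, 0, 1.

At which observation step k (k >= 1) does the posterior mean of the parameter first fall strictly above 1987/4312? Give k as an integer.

obs 1: x=0 → posterior Beta(9/5, 4)
obs 2: x=0 → posterior Beta(9/5, 5)
obs 3: x=1 → posterior Beta(14/5, 5)
obs 4: x=1 → posterior Beta(19/5, 5)
obs 5: x=1 → posterior Beta(24/5, 5)
obs 6: x=0 → posterior Beta(24/5, 6)
obs 7: x=1 → posterior Beta(29/5, 6)

k = 5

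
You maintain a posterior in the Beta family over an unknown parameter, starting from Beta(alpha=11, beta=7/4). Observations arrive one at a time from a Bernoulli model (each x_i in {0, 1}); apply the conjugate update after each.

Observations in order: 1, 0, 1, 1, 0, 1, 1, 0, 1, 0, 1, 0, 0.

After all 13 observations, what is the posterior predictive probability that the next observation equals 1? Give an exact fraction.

obs 1: x=1 → posterior Beta(12, 7/4)
obs 2: x=0 → posterior Beta(12, 11/4)
obs 3: x=1 → posterior Beta(13, 11/4)
obs 4: x=1 → posterior Beta(14, 11/4)
obs 5: x=0 → posterior Beta(14, 15/4)
obs 6: x=1 → posterior Beta(15, 15/4)
obs 7: x=1 → posterior Beta(16, 15/4)
obs 8: x=0 → posterior Beta(16, 19/4)
obs 9: x=1 → posterior Beta(17, 19/4)
obs 10: x=0 → posterior Beta(17, 23/4)
obs 11: x=1 → posterior Beta(18, 23/4)
obs 12: x=0 → posterior Beta(18, 27/4)
obs 13: x=0 → posterior Beta(18, 31/4)

72/103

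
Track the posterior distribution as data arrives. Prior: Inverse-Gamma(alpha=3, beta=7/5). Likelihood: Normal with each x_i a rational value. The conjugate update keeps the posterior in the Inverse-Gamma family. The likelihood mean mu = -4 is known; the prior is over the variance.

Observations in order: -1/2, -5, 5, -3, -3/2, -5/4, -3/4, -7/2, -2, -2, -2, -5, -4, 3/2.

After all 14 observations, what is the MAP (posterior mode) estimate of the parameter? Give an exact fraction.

obs 1: x=-1/2 → posterior Inverse-Gamma(7/2, 301/40)
obs 2: x=-5 → posterior Inverse-Gamma(4, 321/40)
obs 3: x=5 → posterior Inverse-Gamma(9/2, 1941/40)
obs 4: x=-3 → posterior Inverse-Gamma(5, 1961/40)
obs 5: x=-3/2 → posterior Inverse-Gamma(11/2, 1043/20)
obs 6: x=-5/4 → posterior Inverse-Gamma(6, 8949/160)
obs 7: x=-3/4 → posterior Inverse-Gamma(13/2, 4897/80)
obs 8: x=-7/2 → posterior Inverse-Gamma(7, 4907/80)
obs 9: x=-2 → posterior Inverse-Gamma(15/2, 5067/80)
obs 10: x=-2 → posterior Inverse-Gamma(8, 5227/80)
obs 11: x=-2 → posterior Inverse-Gamma(17/2, 5387/80)
obs 12: x=-5 → posterior Inverse-Gamma(9, 5427/80)
obs 13: x=-4 → posterior Inverse-Gamma(19/2, 5427/80)
obs 14: x=3/2 → posterior Inverse-Gamma(10, 6637/80)

6637/880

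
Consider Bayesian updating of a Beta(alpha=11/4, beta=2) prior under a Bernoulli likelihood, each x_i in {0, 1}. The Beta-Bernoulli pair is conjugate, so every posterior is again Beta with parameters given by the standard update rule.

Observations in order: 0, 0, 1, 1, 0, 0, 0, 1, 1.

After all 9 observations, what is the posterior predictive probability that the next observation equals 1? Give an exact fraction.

27/55

obs 1: x=0 → posterior Beta(11/4, 3)
obs 2: x=0 → posterior Beta(11/4, 4)
obs 3: x=1 → posterior Beta(15/4, 4)
obs 4: x=1 → posterior Beta(19/4, 4)
obs 5: x=0 → posterior Beta(19/4, 5)
obs 6: x=0 → posterior Beta(19/4, 6)
obs 7: x=0 → posterior Beta(19/4, 7)
obs 8: x=1 → posterior Beta(23/4, 7)
obs 9: x=1 → posterior Beta(27/4, 7)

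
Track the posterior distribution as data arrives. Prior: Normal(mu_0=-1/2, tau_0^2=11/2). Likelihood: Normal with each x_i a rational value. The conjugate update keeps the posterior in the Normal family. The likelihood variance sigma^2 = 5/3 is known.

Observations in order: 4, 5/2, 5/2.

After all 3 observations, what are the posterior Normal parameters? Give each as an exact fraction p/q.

obs 1: x=4 → posterior Normal(127/43, 55/43)
obs 2: x=5/2 → posterior Normal(419/152, 55/76)
obs 3: x=5/2 → posterior Normal(292/109, 55/109)

mu_0=292/109, tau_0^2=55/109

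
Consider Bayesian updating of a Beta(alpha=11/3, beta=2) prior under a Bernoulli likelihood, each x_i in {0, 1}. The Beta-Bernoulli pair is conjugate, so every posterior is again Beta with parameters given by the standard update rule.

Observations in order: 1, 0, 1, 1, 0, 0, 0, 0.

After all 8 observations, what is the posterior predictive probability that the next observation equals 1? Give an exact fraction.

20/41

obs 1: x=1 → posterior Beta(14/3, 2)
obs 2: x=0 → posterior Beta(14/3, 3)
obs 3: x=1 → posterior Beta(17/3, 3)
obs 4: x=1 → posterior Beta(20/3, 3)
obs 5: x=0 → posterior Beta(20/3, 4)
obs 6: x=0 → posterior Beta(20/3, 5)
obs 7: x=0 → posterior Beta(20/3, 6)
obs 8: x=0 → posterior Beta(20/3, 7)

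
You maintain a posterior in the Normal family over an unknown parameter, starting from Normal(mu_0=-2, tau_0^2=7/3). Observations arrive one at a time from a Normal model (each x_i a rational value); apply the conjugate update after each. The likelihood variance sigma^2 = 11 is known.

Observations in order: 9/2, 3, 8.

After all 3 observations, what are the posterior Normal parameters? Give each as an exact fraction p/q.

mu_0=85/108, tau_0^2=77/54

obs 1: x=9/2 → posterior Normal(-69/80, 77/40)
obs 2: x=3 → posterior Normal(-27/94, 77/47)
obs 3: x=8 → posterior Normal(85/108, 77/54)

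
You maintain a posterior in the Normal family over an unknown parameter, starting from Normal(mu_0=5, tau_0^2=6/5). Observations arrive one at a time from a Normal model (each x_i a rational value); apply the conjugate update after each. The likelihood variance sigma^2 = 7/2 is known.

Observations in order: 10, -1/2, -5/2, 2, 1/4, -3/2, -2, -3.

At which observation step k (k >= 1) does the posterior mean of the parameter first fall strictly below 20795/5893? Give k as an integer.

obs 1: x=10 → posterior Normal(295/47, 42/47)
obs 2: x=-1/2 → posterior Normal(289/59, 42/59)
obs 3: x=-5/2 → posterior Normal(259/71, 42/71)
obs 4: x=2 → posterior Normal(283/83, 42/83)
obs 5: x=1/4 → posterior Normal(286/95, 42/95)
obs 6: x=-3/2 → posterior Normal(268/107, 42/107)
obs 7: x=-2 → posterior Normal(244/119, 6/17)
obs 8: x=-3 → posterior Normal(208/131, 42/131)

k = 4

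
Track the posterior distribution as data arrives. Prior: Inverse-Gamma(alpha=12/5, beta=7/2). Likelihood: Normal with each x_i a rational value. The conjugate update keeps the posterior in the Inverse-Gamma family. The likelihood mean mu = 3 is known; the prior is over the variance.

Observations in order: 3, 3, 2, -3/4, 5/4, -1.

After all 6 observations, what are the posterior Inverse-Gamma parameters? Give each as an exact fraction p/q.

obs 1: x=3 → posterior Inverse-Gamma(29/10, 7/2)
obs 2: x=3 → posterior Inverse-Gamma(17/5, 7/2)
obs 3: x=2 → posterior Inverse-Gamma(39/10, 4)
obs 4: x=-3/4 → posterior Inverse-Gamma(22/5, 353/32)
obs 5: x=5/4 → posterior Inverse-Gamma(49/10, 201/16)
obs 6: x=-1 → posterior Inverse-Gamma(27/5, 329/16)

alpha=27/5, beta=329/16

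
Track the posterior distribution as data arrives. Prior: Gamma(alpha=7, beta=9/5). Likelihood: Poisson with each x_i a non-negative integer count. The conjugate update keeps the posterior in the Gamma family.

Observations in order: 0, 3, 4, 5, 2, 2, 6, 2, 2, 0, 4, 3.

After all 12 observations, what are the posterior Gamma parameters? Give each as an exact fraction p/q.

obs 1: x=0 → posterior Gamma(7, 14/5)
obs 2: x=3 → posterior Gamma(10, 19/5)
obs 3: x=4 → posterior Gamma(14, 24/5)
obs 4: x=5 → posterior Gamma(19, 29/5)
obs 5: x=2 → posterior Gamma(21, 34/5)
obs 6: x=2 → posterior Gamma(23, 39/5)
obs 7: x=6 → posterior Gamma(29, 44/5)
obs 8: x=2 → posterior Gamma(31, 49/5)
obs 9: x=2 → posterior Gamma(33, 54/5)
obs 10: x=0 → posterior Gamma(33, 59/5)
obs 11: x=4 → posterior Gamma(37, 64/5)
obs 12: x=3 → posterior Gamma(40, 69/5)

alpha=40, beta=69/5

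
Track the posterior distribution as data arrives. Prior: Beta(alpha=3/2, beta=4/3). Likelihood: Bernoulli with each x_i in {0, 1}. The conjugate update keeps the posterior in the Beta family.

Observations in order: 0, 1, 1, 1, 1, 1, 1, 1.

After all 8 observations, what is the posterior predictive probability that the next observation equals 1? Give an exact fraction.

obs 1: x=0 → posterior Beta(3/2, 7/3)
obs 2: x=1 → posterior Beta(5/2, 7/3)
obs 3: x=1 → posterior Beta(7/2, 7/3)
obs 4: x=1 → posterior Beta(9/2, 7/3)
obs 5: x=1 → posterior Beta(11/2, 7/3)
obs 6: x=1 → posterior Beta(13/2, 7/3)
obs 7: x=1 → posterior Beta(15/2, 7/3)
obs 8: x=1 → posterior Beta(17/2, 7/3)

51/65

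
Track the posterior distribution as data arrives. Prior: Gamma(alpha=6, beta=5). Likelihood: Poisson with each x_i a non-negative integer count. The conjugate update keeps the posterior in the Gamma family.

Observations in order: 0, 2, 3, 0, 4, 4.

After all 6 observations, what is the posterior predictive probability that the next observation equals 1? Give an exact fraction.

obs 1: x=0 → posterior Gamma(6, 6)
obs 2: x=2 → posterior Gamma(8, 7)
obs 3: x=3 → posterior Gamma(11, 8)
obs 4: x=0 → posterior Gamma(11, 9)
obs 5: x=4 → posterior Gamma(15, 10)
obs 6: x=4 → posterior Gamma(19, 11)

1162022718519876379529/3833759992447475122176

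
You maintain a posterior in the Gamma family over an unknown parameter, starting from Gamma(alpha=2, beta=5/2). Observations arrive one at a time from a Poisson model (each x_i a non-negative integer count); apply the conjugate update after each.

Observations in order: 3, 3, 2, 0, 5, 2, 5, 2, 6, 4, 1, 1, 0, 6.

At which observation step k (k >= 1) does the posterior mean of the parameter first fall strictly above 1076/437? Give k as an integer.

obs 1: x=3 → posterior Gamma(5, 7/2)
obs 2: x=3 → posterior Gamma(8, 9/2)
obs 3: x=2 → posterior Gamma(10, 11/2)
obs 4: x=0 → posterior Gamma(10, 13/2)
obs 5: x=5 → posterior Gamma(15, 15/2)
obs 6: x=2 → posterior Gamma(17, 17/2)
obs 7: x=5 → posterior Gamma(22, 19/2)
obs 8: x=2 → posterior Gamma(24, 21/2)
obs 9: x=6 → posterior Gamma(30, 23/2)
obs 10: x=4 → posterior Gamma(34, 25/2)
obs 11: x=1 → posterior Gamma(35, 27/2)
obs 12: x=1 → posterior Gamma(36, 29/2)
obs 13: x=0 → posterior Gamma(36, 31/2)
obs 14: x=6 → posterior Gamma(42, 33/2)

k = 9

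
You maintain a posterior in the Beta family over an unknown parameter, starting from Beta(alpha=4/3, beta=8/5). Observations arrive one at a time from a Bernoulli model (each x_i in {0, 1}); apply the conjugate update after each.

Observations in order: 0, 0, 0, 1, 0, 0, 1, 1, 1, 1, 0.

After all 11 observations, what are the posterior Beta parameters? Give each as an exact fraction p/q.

obs 1: x=0 → posterior Beta(4/3, 13/5)
obs 2: x=0 → posterior Beta(4/3, 18/5)
obs 3: x=0 → posterior Beta(4/3, 23/5)
obs 4: x=1 → posterior Beta(7/3, 23/5)
obs 5: x=0 → posterior Beta(7/3, 28/5)
obs 6: x=0 → posterior Beta(7/3, 33/5)
obs 7: x=1 → posterior Beta(10/3, 33/5)
obs 8: x=1 → posterior Beta(13/3, 33/5)
obs 9: x=1 → posterior Beta(16/3, 33/5)
obs 10: x=1 → posterior Beta(19/3, 33/5)
obs 11: x=0 → posterior Beta(19/3, 38/5)

alpha=19/3, beta=38/5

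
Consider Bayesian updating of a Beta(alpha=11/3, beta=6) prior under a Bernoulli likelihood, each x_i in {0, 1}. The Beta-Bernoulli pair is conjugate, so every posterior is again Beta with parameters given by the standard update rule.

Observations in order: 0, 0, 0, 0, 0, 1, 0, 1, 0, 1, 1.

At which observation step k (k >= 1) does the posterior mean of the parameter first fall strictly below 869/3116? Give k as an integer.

obs 1: x=0 → posterior Beta(11/3, 7)
obs 2: x=0 → posterior Beta(11/3, 8)
obs 3: x=0 → posterior Beta(11/3, 9)
obs 4: x=0 → posterior Beta(11/3, 10)
obs 5: x=0 → posterior Beta(11/3, 11)
obs 6: x=1 → posterior Beta(14/3, 11)
obs 7: x=0 → posterior Beta(14/3, 12)
obs 8: x=1 → posterior Beta(17/3, 12)
obs 9: x=0 → posterior Beta(17/3, 13)
obs 10: x=1 → posterior Beta(20/3, 13)
obs 11: x=1 → posterior Beta(23/3, 13)

k = 4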